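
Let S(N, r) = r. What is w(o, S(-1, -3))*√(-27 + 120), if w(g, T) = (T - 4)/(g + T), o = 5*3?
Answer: -7*√93/12 ≈ -5.6255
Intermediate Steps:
o = 15
w(g, T) = (-4 + T)/(T + g)
w(o, S(-1, -3))*√(-27 + 120) = ((-4 - 3)/(-3 + 15))*√(-27 + 120) = (-7/12)*√93 = ((1/12)*(-7))*√93 = -7*√93/12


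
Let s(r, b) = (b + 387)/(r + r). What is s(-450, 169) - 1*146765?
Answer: -33022264/225 ≈ -1.4677e+5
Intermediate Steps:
s(r, b) = (387 + b)/(2*r) (s(r, b) = (387 + b)/((2*r)) = (387 + b)*(1/(2*r)) = (387 + b)/(2*r))
s(-450, 169) - 1*146765 = (1/2)*(387 + 169)/(-450) - 1*146765 = (1/2)*(-1/450)*556 - 146765 = -139/225 - 146765 = -33022264/225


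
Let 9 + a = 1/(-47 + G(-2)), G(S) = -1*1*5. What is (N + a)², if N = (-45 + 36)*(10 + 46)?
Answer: 711662329/2704 ≈ 2.6319e+5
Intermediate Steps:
G(S) = -5 (G(S) = -1*5 = -5)
a = -469/52 (a = -9 + 1/(-47 - 5) = -9 + 1/(-52) = -9 - 1/52 = -469/52 ≈ -9.0192)
N = -504 (N = -9*56 = -504)
(N + a)² = (-504 - 469/52)² = (-26677/52)² = 711662329/2704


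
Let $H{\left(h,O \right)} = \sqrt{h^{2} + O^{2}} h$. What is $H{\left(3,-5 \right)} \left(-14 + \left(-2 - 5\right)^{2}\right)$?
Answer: $105 \sqrt{34} \approx 612.25$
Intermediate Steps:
$H{\left(h,O \right)} = h \sqrt{O^{2} + h^{2}}$ ($H{\left(h,O \right)} = \sqrt{O^{2} + h^{2}} h = h \sqrt{O^{2} + h^{2}}$)
$H{\left(3,-5 \right)} \left(-14 + \left(-2 - 5\right)^{2}\right) = 3 \sqrt{\left(-5\right)^{2} + 3^{2}} \left(-14 + \left(-2 - 5\right)^{2}\right) = 3 \sqrt{25 + 9} \left(-14 + \left(-7\right)^{2}\right) = 3 \sqrt{34} \left(-14 + 49\right) = 3 \sqrt{34} \cdot 35 = 105 \sqrt{34}$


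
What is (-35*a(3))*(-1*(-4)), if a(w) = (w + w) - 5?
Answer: -140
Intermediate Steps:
a(w) = -5 + 2*w (a(w) = 2*w - 5 = -5 + 2*w)
(-35*a(3))*(-1*(-4)) = (-35*(-5 + 2*3))*(-1*(-4)) = -35*(-5 + 6)*4 = -35*1*4 = -35*4 = -140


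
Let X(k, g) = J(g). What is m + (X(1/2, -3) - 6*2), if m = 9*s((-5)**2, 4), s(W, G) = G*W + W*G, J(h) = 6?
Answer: 1794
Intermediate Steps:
s(W, G) = 2*G*W (s(W, G) = G*W + G*W = 2*G*W)
X(k, g) = 6
m = 1800 (m = 9*(2*4*(-5)**2) = 9*(2*4*25) = 9*200 = 1800)
m + (X(1/2, -3) - 6*2) = 1800 + (6 - 6*2) = 1800 + (6 - 12) = 1800 - 6 = 1794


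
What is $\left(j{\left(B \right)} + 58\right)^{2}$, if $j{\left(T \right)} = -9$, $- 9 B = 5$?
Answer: $2401$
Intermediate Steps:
$B = - \frac{5}{9}$ ($B = \left(- \frac{1}{9}\right) 5 = - \frac{5}{9} \approx -0.55556$)
$\left(j{\left(B \right)} + 58\right)^{2} = \left(-9 + 58\right)^{2} = 49^{2} = 2401$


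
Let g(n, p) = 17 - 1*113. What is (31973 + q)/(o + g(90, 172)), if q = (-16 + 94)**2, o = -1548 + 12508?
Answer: 38057/10864 ≈ 3.5030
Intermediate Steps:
g(n, p) = -96 (g(n, p) = 17 - 113 = -96)
o = 10960
q = 6084 (q = 78**2 = 6084)
(31973 + q)/(o + g(90, 172)) = (31973 + 6084)/(10960 - 96) = 38057/10864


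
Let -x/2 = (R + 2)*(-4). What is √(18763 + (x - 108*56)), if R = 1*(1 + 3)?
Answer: √12763 ≈ 112.97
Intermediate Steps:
R = 4 (R = 1*4 = 4)
x = 48 (x = -2*(4 + 2)*(-4) = -12*(-4) = -2*(-24) = 48)
√(18763 + (x - 108*56)) = √(18763 + (48 - 108*56)) = √(18763 + (48 - 6048)) = √(18763 - 6000) = √12763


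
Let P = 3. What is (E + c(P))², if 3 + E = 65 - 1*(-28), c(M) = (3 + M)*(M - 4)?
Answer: 7056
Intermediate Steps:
c(M) = (-4 + M)*(3 + M) (c(M) = (3 + M)*(-4 + M) = (-4 + M)*(3 + M))
E = 90 (E = -3 + (65 - 1*(-28)) = -3 + (65 + 28) = -3 + 93 = 90)
(E + c(P))² = (90 + (-12 + 3² - 1*3))² = (90 + (-12 + 9 - 3))² = (90 - 6)² = 84² = 7056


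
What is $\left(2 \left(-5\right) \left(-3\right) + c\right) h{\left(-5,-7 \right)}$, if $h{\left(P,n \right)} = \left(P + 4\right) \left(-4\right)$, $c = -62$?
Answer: $-128$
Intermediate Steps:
$h{\left(P,n \right)} = -16 - 4 P$ ($h{\left(P,n \right)} = \left(4 + P\right) \left(-4\right) = -16 - 4 P$)
$\left(2 \left(-5\right) \left(-3\right) + c\right) h{\left(-5,-7 \right)} = \left(2 \left(-5\right) \left(-3\right) - 62\right) \left(-16 - -20\right) = \left(\left(-10\right) \left(-3\right) - 62\right) \left(-16 + 20\right) = \left(30 - 62\right) 4 = \left(-32\right) 4 = -128$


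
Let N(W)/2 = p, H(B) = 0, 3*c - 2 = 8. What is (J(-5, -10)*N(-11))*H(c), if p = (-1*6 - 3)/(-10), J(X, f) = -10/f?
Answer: 0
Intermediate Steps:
c = 10/3 (c = ⅔ + (⅓)*8 = ⅔ + 8/3 = 10/3 ≈ 3.3333)
p = 9/10 (p = (-6 - 3)*(-⅒) = -9*(-⅒) = 9/10 ≈ 0.90000)
N(W) = 9/5 (N(W) = 2*(9/10) = 9/5)
(J(-5, -10)*N(-11))*H(c) = (-10/(-10)*(9/5))*0 = (-10*(-⅒)*(9/5))*0 = (1*(9/5))*0 = (9/5)*0 = 0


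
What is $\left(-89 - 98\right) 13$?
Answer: $-2431$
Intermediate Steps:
$\left(-89 - 98\right) 13 = \left(-187\right) 13 = -2431$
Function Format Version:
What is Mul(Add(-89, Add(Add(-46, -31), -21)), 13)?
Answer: -2431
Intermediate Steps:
Mul(Add(-89, Add(Add(-46, -31), -21)), 13) = Mul(Add(-89, Add(-77, -21)), 13) = Mul(Add(-89, -98), 13) = Mul(-187, 13) = -2431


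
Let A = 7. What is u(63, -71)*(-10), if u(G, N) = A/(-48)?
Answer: 35/24 ≈ 1.4583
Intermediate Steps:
u(G, N) = -7/48 (u(G, N) = 7/(-48) = 7*(-1/48) = -7/48)
u(63, -71)*(-10) = -7/48*(-10) = 35/24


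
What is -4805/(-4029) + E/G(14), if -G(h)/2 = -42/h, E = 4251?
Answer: 5718703/8058 ≈ 709.69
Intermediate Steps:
G(h) = 84/h (G(h) = -(-84)/h = 84/h)
-4805/(-4029) + E/G(14) = -4805/(-4029) + 4251/((84/14)) = -4805*(-1/4029) + 4251/((84*(1/14))) = 4805/4029 + 4251/6 = 4805/4029 + 4251*(⅙) = 4805/4029 + 1417/2 = 5718703/8058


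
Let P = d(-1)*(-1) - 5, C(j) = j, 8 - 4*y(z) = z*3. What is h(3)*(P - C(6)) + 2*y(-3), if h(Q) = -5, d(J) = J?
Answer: 117/2 ≈ 58.500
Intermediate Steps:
y(z) = 2 - 3*z/4 (y(z) = 2 - z*3/4 = 2 - 3*z/4)
P = -4 (P = -1*(-1) - 5 = 1 - 5 = -4)
h(3)*(P - C(6)) + 2*y(-3) = -5*(-4 - 1*6) + 2*(2 - ¾*(-3)) = -5*(-4 - 6) + 2*(2 + 9/4) = -5*(-10) + 2*(17/4) = 50 + 17/2 = 117/2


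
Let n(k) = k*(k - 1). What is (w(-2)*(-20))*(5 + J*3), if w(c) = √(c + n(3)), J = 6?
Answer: -920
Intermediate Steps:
n(k) = k*(-1 + k)
w(c) = √(6 + c) (w(c) = √(c + 3*(-1 + 3)) = √(c + 3*2) = √(c + 6) = √(6 + c))
(w(-2)*(-20))*(5 + J*3) = (√(6 - 2)*(-20))*(5 + 6*3) = (√4*(-20))*(5 + 18) = (2*(-20))*23 = -40*23 = -920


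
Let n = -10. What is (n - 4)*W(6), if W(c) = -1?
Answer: 14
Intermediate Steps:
(n - 4)*W(6) = (-10 - 4)*(-1) = -14*(-1) = 14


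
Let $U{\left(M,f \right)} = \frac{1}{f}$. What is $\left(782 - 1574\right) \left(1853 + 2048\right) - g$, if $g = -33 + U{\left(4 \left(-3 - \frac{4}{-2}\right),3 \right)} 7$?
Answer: $- \frac{9268684}{3} \approx -3.0896 \cdot 10^{6}$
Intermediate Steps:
$g = - \frac{92}{3}$ ($g = -33 + \frac{1}{3} \cdot 7 = -33 + \frac{7}{3} = - \frac{92}{3} \approx -30.667$)
$\left(782 - 1574\right) \left(1853 + 2048\right) - g = \left(782 - 1574\right) \left(1853 + 2048\right) - - \frac{92}{3} = \left(-792\right) 3901 + \frac{92}{3} = -3089592 + \frac{92}{3} = - \frac{9268684}{3}$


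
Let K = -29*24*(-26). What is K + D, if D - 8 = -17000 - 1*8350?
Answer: -7246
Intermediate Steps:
K = 18096 (K = -696*(-26) = 18096)
D = -25342 (D = 8 + (-17000 - 1*8350) = 8 + (-17000 - 8350) = 8 - 25350 = -25342)
K + D = 18096 - 25342 = -7246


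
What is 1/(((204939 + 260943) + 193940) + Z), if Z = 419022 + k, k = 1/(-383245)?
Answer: 383245/413461568779 ≈ 9.2692e-7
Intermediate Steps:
k = -1/383245 ≈ -2.6093e-6
Z = 160588086389/383245 (Z = 419022 - 1/383245 = 160588086389/383245 ≈ 4.1902e+5)
1/(((204939 + 260943) + 193940) + Z) = 1/(((204939 + 260943) + 193940) + 160588086389/383245) = 1/((465882 + 193940) + 160588086389/383245) = 1/(659822 + 160588086389/383245) = 1/(413461568779/383245) = 383245/413461568779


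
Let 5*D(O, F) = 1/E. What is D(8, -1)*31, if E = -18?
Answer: -31/90 ≈ -0.34444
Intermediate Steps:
D(O, F) = -1/90 (D(O, F) = (⅕)/(-18) = (⅕)*(-1/18) = -1/90)
D(8, -1)*31 = -1/90*31 = -31/90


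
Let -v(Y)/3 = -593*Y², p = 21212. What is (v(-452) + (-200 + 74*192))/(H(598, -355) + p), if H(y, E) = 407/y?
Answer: 217355552752/12685183 ≈ 17135.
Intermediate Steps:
v(Y) = 1779*Y² (v(Y) = -(-1779)*Y² = 1779*Y²)
(v(-452) + (-200 + 74*192))/(H(598, -355) + p) = (1779*(-452)² + (-200 + 74*192))/(407/598 + 21212) = (1779*204304 + (-200 + 14208))/(407*(1/598) + 21212) = (363456816 + 14008)/(407/598 + 21212) = 363470824/(12685183/598) = 363470824*(598/12685183) = 217355552752/12685183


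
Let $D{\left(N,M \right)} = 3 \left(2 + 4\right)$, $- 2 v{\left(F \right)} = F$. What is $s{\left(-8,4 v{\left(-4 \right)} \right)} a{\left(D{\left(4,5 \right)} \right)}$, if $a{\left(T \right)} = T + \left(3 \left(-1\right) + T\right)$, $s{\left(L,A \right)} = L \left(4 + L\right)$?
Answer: $1056$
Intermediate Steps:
$v{\left(F \right)} = - \frac{F}{2}$
$D{\left(N,M \right)} = 18$ ($D{\left(N,M \right)} = 3 \cdot 6 = 18$)
$a{\left(T \right)} = -3 + 2 T$ ($a{\left(T \right)} = T + \left(-3 + T\right) = -3 + 2 T$)
$s{\left(-8,4 v{\left(-4 \right)} \right)} a{\left(D{\left(4,5 \right)} \right)} = - 8 \left(4 - 8\right) \left(-3 + 2 \cdot 18\right) = \left(-8\right) \left(-4\right) \left(-3 + 36\right) = 32 \cdot 33 = 1056$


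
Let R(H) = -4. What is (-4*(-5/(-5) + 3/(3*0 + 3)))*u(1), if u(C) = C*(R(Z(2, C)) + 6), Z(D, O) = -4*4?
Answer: -16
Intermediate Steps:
Z(D, O) = -16
u(C) = 2*C (u(C) = C*(-4 + 6) = C*2 = 2*C)
(-4*(-5/(-5) + 3/(3*0 + 3)))*u(1) = (-4*(-5/(-5) + 3/(3*0 + 3)))*(2*1) = -4*(-5*(-1/5) + 3/(0 + 3))*2 = -4*(1 + 3/3)*2 = -4*(1 + 3*(1/3))*2 = -4*(1 + 1)*2 = -4*2*2 = -8*2 = -16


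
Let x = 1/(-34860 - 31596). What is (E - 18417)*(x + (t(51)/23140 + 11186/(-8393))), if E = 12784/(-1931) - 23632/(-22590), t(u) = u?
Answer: 18957276532559378810857/773360347220346600 ≈ 24513.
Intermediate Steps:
E = -121578584/21810645 (E = 12784*(-1/1931) - 23632*(-1/22590) = -12784/1931 + 11816/11295 = -121578584/21810645 ≈ -5.5743)
x = -1/66456 (x = 1/(-66456) = -1/66456 ≈ -1.5048e-5)
(E - 18417)*(x + (t(51)/23140 + 11186/(-8393))) = (-121578584/21810645 - 18417)*(-1/66456 + (51/23140 + 11186/(-8393))) = -401808227549*(-1/66456 + (51*(1/23140) + 11186*(-1/8393)))/21810645 = -401808227549*(-1/66456 + (51/23140 - 1598/1199))/21810645 = -401808227549*(-1/66456 - 36916571/27744860)/21810645 = -401808227549/21810645*(-47179911293/35457931080) = 18957276532559378810857/773360347220346600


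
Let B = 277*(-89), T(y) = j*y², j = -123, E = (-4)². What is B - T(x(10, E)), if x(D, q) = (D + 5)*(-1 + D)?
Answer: 2217022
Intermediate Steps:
E = 16
x(D, q) = (-1 + D)*(5 + D) (x(D, q) = (5 + D)*(-1 + D) = (-1 + D)*(5 + D))
T(y) = -123*y²
B = -24653
B - T(x(10, E)) = -24653 - (-123)*(-5 + 10² + 4*10)² = -24653 - (-123)*(-5 + 100 + 40)² = -24653 - (-123)*135² = -24653 - (-123)*18225 = -24653 - 1*(-2241675) = -24653 + 2241675 = 2217022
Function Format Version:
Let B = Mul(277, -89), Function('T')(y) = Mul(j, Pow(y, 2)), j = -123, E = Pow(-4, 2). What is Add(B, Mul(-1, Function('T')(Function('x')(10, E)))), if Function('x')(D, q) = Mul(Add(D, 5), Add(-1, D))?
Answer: 2217022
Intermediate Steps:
E = 16
Function('x')(D, q) = Mul(Add(-1, D), Add(5, D)) (Function('x')(D, q) = Mul(Add(5, D), Add(-1, D)) = Mul(Add(-1, D), Add(5, D)))
Function('T')(y) = Mul(-123, Pow(y, 2))
B = -24653
Add(B, Mul(-1, Function('T')(Function('x')(10, E)))) = Add(-24653, Mul(-1, Mul(-123, Pow(Add(-5, Pow(10, 2), Mul(4, 10)), 2)))) = Add(-24653, Mul(-1, Mul(-123, Pow(Add(-5, 100, 40), 2)))) = Add(-24653, Mul(-1, Mul(-123, Pow(135, 2)))) = Add(-24653, Mul(-1, Mul(-123, 18225))) = Add(-24653, Mul(-1, -2241675)) = Add(-24653, 2241675) = 2217022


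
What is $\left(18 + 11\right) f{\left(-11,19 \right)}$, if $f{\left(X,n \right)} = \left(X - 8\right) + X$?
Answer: $-870$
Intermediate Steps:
$f{\left(X,n \right)} = -8 + 2 X$ ($f{\left(X,n \right)} = \left(X - 8\right) + X = \left(-8 + X\right) + X = -8 + 2 X$)
$\left(18 + 11\right) f{\left(-11,19 \right)} = \left(18 + 11\right) \left(-8 + 2 \left(-11\right)\right) = 29 \left(-8 - 22\right) = 29 \left(-30\right) = -870$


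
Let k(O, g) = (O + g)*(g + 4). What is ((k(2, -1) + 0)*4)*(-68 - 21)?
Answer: -1068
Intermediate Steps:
k(O, g) = (4 + g)*(O + g) (k(O, g) = (O + g)*(4 + g) = (4 + g)*(O + g))
((k(2, -1) + 0)*4)*(-68 - 21) = ((((-1)² + 4*2 + 4*(-1) + 2*(-1)) + 0)*4)*(-68 - 21) = (((1 + 8 - 4 - 2) + 0)*4)*(-89) = ((3 + 0)*4)*(-89) = (3*4)*(-89) = 12*(-89) = -1068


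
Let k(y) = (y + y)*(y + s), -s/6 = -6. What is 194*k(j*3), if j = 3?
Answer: 157140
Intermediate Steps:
s = 36 (s = -6*(-6) = 36)
k(y) = 2*y*(36 + y) (k(y) = (y + y)*(y + 36) = (2*y)*(36 + y) = 2*y*(36 + y))
194*k(j*3) = 194*(2*(3*3)*(36 + 3*3)) = 194*(2*9*(36 + 9)) = 194*(2*9*45) = 194*810 = 157140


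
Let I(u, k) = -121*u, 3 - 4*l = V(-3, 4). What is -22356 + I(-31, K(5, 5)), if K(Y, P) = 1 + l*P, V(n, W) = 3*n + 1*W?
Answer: -18605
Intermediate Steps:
V(n, W) = W + 3*n (V(n, W) = 3*n + W = W + 3*n)
l = 2 (l = ¾ - (4 + 3*(-3))/4 = ¾ - (4 - 9)/4 = ¾ - ¼*(-5) = ¾ + 5/4 = 2)
K(Y, P) = 1 + 2*P
-22356 + I(-31, K(5, 5)) = -22356 - 121*(-31) = -22356 + 3751 = -18605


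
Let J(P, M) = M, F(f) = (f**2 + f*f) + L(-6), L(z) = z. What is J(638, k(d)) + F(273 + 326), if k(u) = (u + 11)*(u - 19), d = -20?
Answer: 717947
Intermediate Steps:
k(u) = (-19 + u)*(11 + u) (k(u) = (11 + u)*(-19 + u) = (-19 + u)*(11 + u))
F(f) = -6 + 2*f**2 (F(f) = (f**2 + f*f) - 6 = (f**2 + f**2) - 6 = 2*f**2 - 6 = -6 + 2*f**2)
J(638, k(d)) + F(273 + 326) = (-209 + (-20)**2 - 8*(-20)) + (-6 + 2*(273 + 326)**2) = (-209 + 400 + 160) + (-6 + 2*599**2) = 351 + (-6 + 2*358801) = 351 + (-6 + 717602) = 351 + 717596 = 717947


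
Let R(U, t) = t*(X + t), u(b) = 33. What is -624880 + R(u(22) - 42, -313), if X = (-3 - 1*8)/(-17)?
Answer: -8960930/17 ≈ -5.2711e+5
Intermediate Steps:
X = 11/17 (X = (-3 - 8)*(-1/17) = -11*(-1/17) = 11/17 ≈ 0.64706)
R(U, t) = t*(11/17 + t)
-624880 + R(u(22) - 42, -313) = -624880 + (1/17)*(-313)*(11 + 17*(-313)) = -624880 + (1/17)*(-313)*(11 - 5321) = -624880 + (1/17)*(-313)*(-5310) = -624880 + 1662030/17 = -8960930/17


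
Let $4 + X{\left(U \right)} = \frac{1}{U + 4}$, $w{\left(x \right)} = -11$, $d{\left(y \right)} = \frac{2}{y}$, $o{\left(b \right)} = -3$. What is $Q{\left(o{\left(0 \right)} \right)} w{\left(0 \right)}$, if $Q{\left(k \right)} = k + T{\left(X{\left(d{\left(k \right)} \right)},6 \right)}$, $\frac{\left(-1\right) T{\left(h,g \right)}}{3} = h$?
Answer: $- \frac{891}{10} \approx -89.1$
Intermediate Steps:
$X{\left(U \right)} = -4 + \frac{1}{4 + U}$ ($X{\left(U \right)} = -4 + \frac{1}{U + 4} = -4 + \frac{1}{4 + U}$)
$T{\left(h,g \right)} = - 3 h$
$Q{\left(k \right)} = k - \frac{3 \left(-15 - \frac{8}{k}\right)}{4 + \frac{2}{k}}$ ($Q{\left(k \right)} = k - 3 \frac{-15 - 4 \frac{2}{k}}{4 + \frac{2}{k}} = k - 3 \frac{-15 - \frac{8}{k}}{4 + \frac{2}{k}} = k - \frac{3 \left(-15 - \frac{8}{k}\right)}{4 + \frac{2}{k}}$)
$Q{\left(o{\left(0 \right)} \right)} w{\left(0 \right)} = \frac{24 + 4 \left(-3\right)^{2} + 47 \left(-3\right)}{2 \left(1 + 2 \left(-3\right)\right)} \left(-11\right) = \frac{24 + 4 \cdot 9 - 141}{2 \left(1 - 6\right)} \left(-11\right) = \frac{24 + 36 - 141}{2 \left(-5\right)} \left(-11\right) = \frac{1}{2} \left(- \frac{1}{5}\right) \left(-81\right) \left(-11\right) = \frac{81}{10} \left(-11\right) = - \frac{891}{10}$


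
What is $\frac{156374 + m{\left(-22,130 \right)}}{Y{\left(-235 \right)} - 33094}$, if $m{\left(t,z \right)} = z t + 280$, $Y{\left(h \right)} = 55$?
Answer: $- \frac{153794}{33039} \approx -4.6549$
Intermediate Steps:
$m{\left(t,z \right)} = 280 + t z$ ($m{\left(t,z \right)} = t z + 280 = 280 + t z$)
$\frac{156374 + m{\left(-22,130 \right)}}{Y{\left(-235 \right)} - 33094} = \frac{156374 + \left(280 - 2860\right)}{55 - 33094} = \frac{156374 + \left(280 - 2860\right)}{-33039} = \left(156374 - 2580\right) \left(- \frac{1}{33039}\right) = 153794 \left(- \frac{1}{33039}\right) = - \frac{153794}{33039}$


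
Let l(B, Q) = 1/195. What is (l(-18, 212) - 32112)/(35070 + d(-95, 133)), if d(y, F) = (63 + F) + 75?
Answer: -6261839/6891495 ≈ -0.90863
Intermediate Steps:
l(B, Q) = 1/195
d(y, F) = 138 + F
(l(-18, 212) - 32112)/(35070 + d(-95, 133)) = (1/195 - 32112)/(35070 + (138 + 133)) = -6261839/(195*(35070 + 271)) = -6261839/195/35341 = -6261839/195*1/35341 = -6261839/6891495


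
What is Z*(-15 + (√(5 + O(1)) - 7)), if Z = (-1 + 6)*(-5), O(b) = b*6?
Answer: 550 - 25*√11 ≈ 467.08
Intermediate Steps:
O(b) = 6*b
Z = -25 (Z = 5*(-5) = -25)
Z*(-15 + (√(5 + O(1)) - 7)) = -25*(-15 + (√(5 + 6*1) - 7)) = -25*(-15 + (√(5 + 6) - 7)) = -25*(-15 + (√11 - 7)) = -25*(-15 + (-7 + √11)) = -25*(-22 + √11) = 550 - 25*√11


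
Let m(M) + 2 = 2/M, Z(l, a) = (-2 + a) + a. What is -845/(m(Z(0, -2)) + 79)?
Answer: -507/46 ≈ -11.022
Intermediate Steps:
Z(l, a) = -2 + 2*a
m(M) = -2 + 2/M
-845/(m(Z(0, -2)) + 79) = -845/((-2 + 2/(-2 + 2*(-2))) + 79) = -845/((-2 + 2/(-2 - 4)) + 79) = -845/((-2 + 2/(-6)) + 79) = -845/((-2 + 2*(-⅙)) + 79) = -845/((-2 - ⅓) + 79) = -845/(-7/3 + 79) = -845/230/3 = -845*3/230 = -507/46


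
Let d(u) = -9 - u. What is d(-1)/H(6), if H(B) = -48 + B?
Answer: 4/21 ≈ 0.19048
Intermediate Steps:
d(-1)/H(6) = (-9 - 1*(-1))/(-48 + 6) = (-9 + 1)/(-42) = -8*(-1/42) = 4/21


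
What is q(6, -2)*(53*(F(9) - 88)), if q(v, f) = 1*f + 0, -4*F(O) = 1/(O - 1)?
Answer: 149301/16 ≈ 9331.3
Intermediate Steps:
F(O) = -1/(4*(-1 + O)) (F(O) = -1/(4*(O - 1)) = -1/(4*(-1 + O)))
q(v, f) = f (q(v, f) = f + 0 = f)
q(6, -2)*(53*(F(9) - 88)) = -106*(-1/(-4 + 4*9) - 88) = -106*(-1/(-4 + 36) - 88) = -106*(-1/32 - 88) = -106*(-2817)/32 = -2*(-149301/32) = 149301/16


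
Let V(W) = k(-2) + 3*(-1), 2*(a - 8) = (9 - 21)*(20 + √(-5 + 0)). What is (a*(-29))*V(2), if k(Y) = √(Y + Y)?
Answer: -9744 + 6496*I + √5*(-348 - 522*I) ≈ -10522.0 + 5328.8*I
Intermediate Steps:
k(Y) = √2*√Y (k(Y) = √(2*Y) = √2*√Y)
a = -112 - 6*I*√5 (a = 8 + ((9 - 21)*(20 + √(-5 + 0)))/2 = 8 + (-12*(20 + √(-5)))/2 = 8 + (-12*(20 + I*√5))/2 = 8 + (-240 - 12*I*√5)/2 = 8 + (-120 - 6*I*√5) = -112 - 6*I*√5 ≈ -112.0 - 13.416*I)
V(W) = -3 + 2*I (V(W) = √2*√(-2) + 3*(-1) = √2*(I*√2) - 3 = 2*I - 3 = -3 + 2*I)
(a*(-29))*V(2) = ((-112 - 6*I*√5)*(-29))*(-3 + 2*I) = (3248 + 174*I*√5)*(-3 + 2*I) = (-3 + 2*I)*(3248 + 174*I*√5)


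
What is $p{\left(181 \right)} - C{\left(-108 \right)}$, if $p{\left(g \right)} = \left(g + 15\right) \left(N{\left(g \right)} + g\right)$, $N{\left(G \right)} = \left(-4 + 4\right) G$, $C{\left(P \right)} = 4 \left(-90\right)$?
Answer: $35836$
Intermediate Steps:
$C{\left(P \right)} = -360$
$N{\left(G \right)} = 0$ ($N{\left(G \right)} = 0 G = 0$)
$p{\left(g \right)} = g \left(15 + g\right)$ ($p{\left(g \right)} = \left(g + 15\right) \left(0 + g\right) = \left(15 + g\right) g = g \left(15 + g\right)$)
$p{\left(181 \right)} - C{\left(-108 \right)} = 181 \left(15 + 181\right) - -360 = 181 \cdot 196 + 360 = 35476 + 360 = 35836$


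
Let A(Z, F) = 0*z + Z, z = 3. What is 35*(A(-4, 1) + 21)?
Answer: 595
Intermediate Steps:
A(Z, F) = Z (A(Z, F) = 0*3 + Z = 0 + Z = Z)
35*(A(-4, 1) + 21) = 35*(-4 + 21) = 35*17 = 595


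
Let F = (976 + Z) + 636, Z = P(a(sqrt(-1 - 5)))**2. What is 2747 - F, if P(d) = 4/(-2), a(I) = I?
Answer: 1131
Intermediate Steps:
P(d) = -2 (P(d) = 4*(-1/2) = -2)
Z = 4 (Z = (-2)**2 = 4)
F = 1616 (F = (976 + 4) + 636 = 980 + 636 = 1616)
2747 - F = 2747 - 1*1616 = 2747 - 1616 = 1131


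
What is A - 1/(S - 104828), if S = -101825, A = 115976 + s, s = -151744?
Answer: -7391564503/206653 ≈ -35768.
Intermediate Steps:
A = -35768 (A = 115976 - 151744 = -35768)
A - 1/(S - 104828) = -35768 - 1/(-101825 - 104828) = -35768 - 1/(-206653) = -35768 - 1*(-1/206653) = -35768 + 1/206653 = -7391564503/206653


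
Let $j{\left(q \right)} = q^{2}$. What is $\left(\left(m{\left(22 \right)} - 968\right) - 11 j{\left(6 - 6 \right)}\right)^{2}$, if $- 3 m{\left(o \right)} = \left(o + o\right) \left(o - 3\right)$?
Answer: $\frac{13987600}{9} \approx 1.5542 \cdot 10^{6}$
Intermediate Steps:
$m{\left(o \right)} = - \frac{2 o \left(-3 + o\right)}{3}$ ($m{\left(o \right)} = - \frac{\left(o + o\right) \left(o - 3\right)}{3} = - \frac{2 o \left(-3 + o\right)}{3}$)
$\left(\left(m{\left(22 \right)} - 968\right) - 11 j{\left(6 - 6 \right)}\right)^{2} = \left(\left(\frac{2}{3} \cdot 22 \left(3 - 22\right) - 968\right) - 11 \left(6 - 6\right)^{2}\right)^{2} = \left(\left(\frac{2}{3} \cdot 22 \left(-19\right) - 968\right) - 11 \cdot 0^{2}\right)^{2} = \left(\left(- \frac{836}{3} - 968\right) - 0\right)^{2} = \left(- \frac{3740}{3} + 0\right)^{2} = \left(- \frac{3740}{3}\right)^{2} = \frac{13987600}{9}$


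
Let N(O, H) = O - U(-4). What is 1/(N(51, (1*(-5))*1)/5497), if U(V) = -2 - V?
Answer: 5497/49 ≈ 112.18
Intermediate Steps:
N(O, H) = -2 + O (N(O, H) = O - (-2 - 1*(-4)) = O - (-2 + 4) = O - 1*2 = O - 2 = -2 + O)
1/(N(51, (1*(-5))*1)/5497) = 1/((-2 + 51)/5497) = 1/(49*(1/5497)) = 1/(49/5497) = 5497/49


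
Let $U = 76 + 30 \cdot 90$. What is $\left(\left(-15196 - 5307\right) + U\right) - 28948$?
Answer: $-46675$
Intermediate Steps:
$U = 2776$ ($U = 76 + 2700 = 2776$)
$\left(\left(-15196 - 5307\right) + U\right) - 28948 = \left(\left(-15196 - 5307\right) + 2776\right) - 28948 = \left(-20503 + 2776\right) - 28948 = -17727 - 28948 = -46675$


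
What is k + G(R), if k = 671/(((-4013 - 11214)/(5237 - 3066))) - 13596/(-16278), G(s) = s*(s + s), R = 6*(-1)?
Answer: -943252679/41310851 ≈ -22.833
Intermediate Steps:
R = -6
G(s) = 2*s² (G(s) = s*(2*s) = 2*s²)
k = -3917633951/41310851 (k = 671/((-15227/2171)) - 13596*(-1/16278) = 671/((-15227*1/2171)) + 2266/2713 = 671/(-15227/2171) + 2266/2713 = 671*(-2171/15227) + 2266/2713 = -1456741/15227 + 2266/2713 = -3917633951/41310851 ≈ -94.833)
k + G(R) = -3917633951/41310851 + 2*(-6)² = -3917633951/41310851 + 2*36 = -3917633951/41310851 + 72 = -943252679/41310851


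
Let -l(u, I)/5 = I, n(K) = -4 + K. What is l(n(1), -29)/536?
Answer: 145/536 ≈ 0.27052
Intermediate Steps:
l(u, I) = -5*I
l(n(1), -29)/536 = -5*(-29)/536 = 145*(1/536) = 145/536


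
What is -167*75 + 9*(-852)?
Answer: -20193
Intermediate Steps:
-167*75 + 9*(-852) = -12525 - 7668 = -20193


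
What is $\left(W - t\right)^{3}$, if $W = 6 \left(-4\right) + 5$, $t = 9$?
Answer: $-21952$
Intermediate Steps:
$W = -19$ ($W = -24 + 5 = -19$)
$\left(W - t\right)^{3} = \left(-19 - 9\right)^{3} = \left(-28\right)^{3} = -21952$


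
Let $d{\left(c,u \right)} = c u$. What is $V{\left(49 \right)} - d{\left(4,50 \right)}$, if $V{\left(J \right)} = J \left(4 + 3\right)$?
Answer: $143$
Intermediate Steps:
$V{\left(J \right)} = 7 J$ ($V{\left(J \right)} = J 7 = 7 J$)
$V{\left(49 \right)} - d{\left(4,50 \right)} = 7 \cdot 49 - 4 \cdot 50 = 343 - 200 = 143$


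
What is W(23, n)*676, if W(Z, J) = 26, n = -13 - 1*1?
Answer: 17576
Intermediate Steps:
n = -14 (n = -13 - 1 = -14)
W(23, n)*676 = 26*676 = 17576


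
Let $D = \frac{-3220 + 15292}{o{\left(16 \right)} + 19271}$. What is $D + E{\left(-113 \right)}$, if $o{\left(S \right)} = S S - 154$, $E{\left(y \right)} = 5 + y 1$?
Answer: $- \frac{2080212}{19373} \approx -107.38$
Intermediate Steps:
$E{\left(y \right)} = 5 + y$
$o{\left(S \right)} = -154 + S^{2}$ ($o{\left(S \right)} = S^{2} - 154 = -154 + S^{2}$)
$D = \frac{12072}{19373}$ ($D = \frac{-3220 + 15292}{\left(-154 + 16^{2}\right) + 19271} = \frac{12072}{\left(-154 + 256\right) + 19271} = \frac{12072}{102 + 19271} = \frac{12072}{19373} \approx 0.62314$)
$D + E{\left(-113 \right)} = \frac{12072}{19373} + \left(5 - 113\right) = \frac{12072}{19373} - 108 = - \frac{2080212}{19373}$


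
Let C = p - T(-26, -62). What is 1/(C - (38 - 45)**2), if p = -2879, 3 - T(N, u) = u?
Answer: -1/2993 ≈ -0.00033411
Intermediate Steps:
T(N, u) = 3 - u
C = -2944 (C = -2879 - (3 - 1*(-62)) = -2879 - (3 + 62) = -2879 - 1*65 = -2879 - 65 = -2944)
1/(C - (38 - 45)**2) = 1/(-2944 - (38 - 45)**2) = 1/(-2944 - 1*(-7)**2) = 1/(-2944 - 1*49) = 1/(-2944 - 49) = 1/(-2993) = -1/2993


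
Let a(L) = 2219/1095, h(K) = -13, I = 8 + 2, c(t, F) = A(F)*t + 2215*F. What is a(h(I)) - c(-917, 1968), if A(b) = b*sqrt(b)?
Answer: -4773234181/1095 + 7218624*sqrt(123) ≈ 7.5699e+7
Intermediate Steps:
A(b) = b**(3/2)
c(t, F) = 2215*F + t*F**(3/2) (c(t, F) = F**(3/2)*t + 2215*F = t*F**(3/2) + 2215*F = 2215*F + t*F**(3/2))
I = 10
a(L) = 2219/1095 (a(L) = 2219*(1/1095) = 2219/1095)
a(h(I)) - c(-917, 1968) = 2219/1095 - (2215*1968 - 7218624*sqrt(123)) = 2219/1095 - (4359120 - 7218624*sqrt(123)) = 2219/1095 + (-4359120 + 7218624*sqrt(123)) = -4773234181/1095 + 7218624*sqrt(123)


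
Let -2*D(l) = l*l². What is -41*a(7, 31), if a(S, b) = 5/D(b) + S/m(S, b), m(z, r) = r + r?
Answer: -274987/59582 ≈ -4.6153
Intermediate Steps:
m(z, r) = 2*r
D(l) = -l³/2 (D(l) = -l*l²/2 = -l³/2)
a(S, b) = -10/b³ + S/(2*b) (a(S, b) = 5/((-b³/2)) + S/((2*b)) = 5*(-2/b³) + S*(1/(2*b)) = -10/b³ + S/(2*b))
-41*a(7, 31) = -41*(-10/31³ + (½)*7/31) = -41*(-10*1/29791 + (½)*7*(1/31)) = -41*(-10/29791 + 7/62) = -41*6707/59582 = -274987/59582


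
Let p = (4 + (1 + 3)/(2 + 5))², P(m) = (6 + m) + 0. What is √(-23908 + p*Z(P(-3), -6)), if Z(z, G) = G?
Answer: 2*I*√294409/7 ≈ 155.03*I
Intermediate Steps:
P(m) = 6 + m
p = 1024/49 (p = (4 + 4/7)² = (32/7)² = 1024/49 ≈ 20.898)
√(-23908 + p*Z(P(-3), -6)) = √(-23908 + (1024/49)*(-6)) = √(-23908 - 6144/49) = √(-1177636/49) = 2*I*√294409/7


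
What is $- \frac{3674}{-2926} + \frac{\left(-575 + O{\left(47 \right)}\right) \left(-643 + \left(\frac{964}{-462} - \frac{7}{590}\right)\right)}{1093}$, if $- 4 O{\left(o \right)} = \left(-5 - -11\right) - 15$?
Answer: $\frac{3841305522323}{11321337720} \approx 339.3$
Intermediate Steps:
$O{\left(o \right)} = \frac{9}{4}$ ($O{\left(o \right)} = - \frac{\left(-5 - -11\right) - 15}{4} = - \frac{\left(-5 + 11\right) - 15}{4} = - \frac{6 - 15}{4} = \left(- \frac{1}{4}\right) \left(-9\right) = \frac{9}{4}$)
$- \frac{3674}{-2926} + \frac{\left(-575 + O{\left(47 \right)}\right) \left(-643 + \left(\frac{964}{-462} - \frac{7}{590}\right)\right)}{1093} = - \frac{3674}{-2926} + \frac{\left(-575 + \frac{9}{4}\right) \left(-643 + \left(\frac{964}{-462} - \frac{7}{590}\right)\right)}{1093} = \left(-3674\right) \left(- \frac{1}{2926}\right) + - \frac{2291 \left(-643 + \left(964 \left(- \frac{1}{462}\right) - \frac{7}{590}\right)\right)}{4} \cdot \frac{1}{1093} = \frac{167}{133} + - \frac{2291 \left(-643 - \frac{285997}{136290}\right)}{4} \cdot \frac{1}{1093} = \frac{167}{133} + \left(- \frac{2291}{4}\right) \left(- \frac{87920467}{136290}\right) \frac{1}{1093} = \frac{167}{133} + \frac{201425789897}{545160} \cdot \frac{1}{1093} = \frac{167}{133} + \frac{201425789897}{595859880} = \frac{3841305522323}{11321337720}$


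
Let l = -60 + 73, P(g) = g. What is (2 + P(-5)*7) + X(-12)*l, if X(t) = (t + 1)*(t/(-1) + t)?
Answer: -33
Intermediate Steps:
l = 13
X(t) = 0 (X(t) = (1 + t)*(t*(-1) + t) = (1 + t)*(-t + t) = (1 + t)*0 = 0)
(2 + P(-5)*7) + X(-12)*l = (2 - 5*7) + 0*13 = (2 - 35) + 0 = -33 + 0 = -33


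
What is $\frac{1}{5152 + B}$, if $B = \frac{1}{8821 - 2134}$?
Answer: $\frac{6687}{34451425} \approx 0.0001941$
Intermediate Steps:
$B = \frac{1}{6687} \approx 0.00014954$
$\frac{1}{5152 + B} = \frac{1}{5152 + \frac{1}{6687}} = \frac{1}{\frac{34451425}{6687}} = \frac{6687}{34451425}$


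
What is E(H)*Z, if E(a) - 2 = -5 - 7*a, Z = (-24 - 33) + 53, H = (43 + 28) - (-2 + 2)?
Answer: 2000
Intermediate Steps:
H = 71 (H = 71 - 1*0 = 71 + 0 = 71)
Z = -4 (Z = -57 + 53 = -4)
E(a) = -3 - 7*a (E(a) = 2 + (-5 - 7*a) = -3 - 7*a)
E(H)*Z = (-3 - 7*71)*(-4) = (-3 - 497)*(-4) = -500*(-4) = 2000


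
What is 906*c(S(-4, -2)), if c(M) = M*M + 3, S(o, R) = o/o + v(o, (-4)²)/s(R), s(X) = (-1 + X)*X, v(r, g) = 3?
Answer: 9513/2 ≈ 4756.5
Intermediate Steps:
s(X) = X*(-1 + X)
S(o, R) = 1 + 3/(R*(-1 + R)) (S(o, R) = o/o + 3/((R*(-1 + R))) = 1 + 3*(1/(R*(-1 + R))) = 1 + 3/(R*(-1 + R)))
c(M) = 3 + M² (c(M) = M² + 3 = 3 + M²)
906*c(S(-4, -2)) = 906*(3 + ((3 - 2*(-1 - 2))/((-2)*(-1 - 2)))²) = 906*(3 + (-½*(3 - 2*(-3))/(-3))²) = 906*(3 + (-½*(-⅓)*(3 + 6))²) = 906*(3 + (-½*(-⅓)*9)²) = 906*(3 + (3/2)²) = 906*(3 + 9/4) = 906*(21/4) = 9513/2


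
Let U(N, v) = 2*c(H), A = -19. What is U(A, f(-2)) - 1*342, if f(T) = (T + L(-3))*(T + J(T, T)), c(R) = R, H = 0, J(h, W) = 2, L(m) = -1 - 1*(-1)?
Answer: -342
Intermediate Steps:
L(m) = 0 (L(m) = -1 + 1 = 0)
f(T) = T*(2 + T) (f(T) = (T + 0)*(T + 2) = T*(2 + T))
U(N, v) = 0 (U(N, v) = 2*0 = 0)
U(A, f(-2)) - 1*342 = 0 - 1*342 = 0 - 342 = -342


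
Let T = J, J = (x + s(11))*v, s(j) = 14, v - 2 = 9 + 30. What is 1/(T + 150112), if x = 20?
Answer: 1/151506 ≈ 6.6004e-6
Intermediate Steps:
v = 41 (v = 2 + (9 + 30) = 2 + 39 = 41)
J = 1394 (J = (20 + 14)*41 = 34*41 = 1394)
T = 1394
1/(T + 150112) = 1/(1394 + 150112) = 1/151506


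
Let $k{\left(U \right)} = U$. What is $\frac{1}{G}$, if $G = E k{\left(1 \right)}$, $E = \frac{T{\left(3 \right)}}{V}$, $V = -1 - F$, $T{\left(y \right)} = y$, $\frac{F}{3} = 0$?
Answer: $- \frac{1}{3} \approx -0.33333$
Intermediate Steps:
$F = 0$ ($F = 3 \cdot 0 = 0$)
$V = -1$ ($V = -1 - 0 = -1 + 0 = -1$)
$E = -3$ ($E = \frac{3}{-1} = 3 \left(-1\right) = -3$)
$G = -3$ ($G = \left(-3\right) 1 = -3$)
$\frac{1}{G} = \frac{1}{-3} = - \frac{1}{3}$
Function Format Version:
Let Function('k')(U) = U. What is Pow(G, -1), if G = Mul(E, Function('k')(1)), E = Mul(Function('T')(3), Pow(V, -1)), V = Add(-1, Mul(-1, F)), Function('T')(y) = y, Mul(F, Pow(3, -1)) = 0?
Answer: Rational(-1, 3) ≈ -0.33333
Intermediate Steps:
F = 0 (F = Mul(3, 0) = 0)
V = -1 (V = Add(-1, Mul(-1, 0)) = Add(-1, 0) = -1)
E = -3 (E = Mul(3, Pow(-1, -1)) = Mul(3, -1) = -3)
G = -3 (G = Mul(-3, 1) = -3)
Pow(G, -1) = Pow(-3, -1) = Rational(-1, 3)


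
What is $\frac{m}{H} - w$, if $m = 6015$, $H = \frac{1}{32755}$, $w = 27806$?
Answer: $196993519$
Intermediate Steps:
$H = \frac{1}{32755} \approx 3.053 \cdot 10^{-5}$
$\frac{m}{H} - w = 6015 \frac{1}{\frac{1}{32755}} - 27806 = 6015 \cdot 32755 - 27806 = 197021325 - 27806 = 196993519$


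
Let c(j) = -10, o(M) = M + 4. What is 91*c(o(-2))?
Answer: -910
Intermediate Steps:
o(M) = 4 + M
91*c(o(-2)) = 91*(-10) = -910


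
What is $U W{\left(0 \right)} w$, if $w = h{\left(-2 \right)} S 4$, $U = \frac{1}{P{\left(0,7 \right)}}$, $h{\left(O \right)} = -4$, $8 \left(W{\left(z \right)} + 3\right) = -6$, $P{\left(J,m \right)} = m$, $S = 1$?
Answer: $\frac{60}{7} \approx 8.5714$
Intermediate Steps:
$W{\left(z \right)} = - \frac{15}{4}$ ($W{\left(z \right)} = -3 + \frac{1}{8} \left(-6\right) = -3 - \frac{3}{4} = - \frac{15}{4}$)
$U = \frac{1}{7} \approx 0.14286$
$w = -16$ ($w = - 4 \cdot 1 \cdot 4 = \left(-4\right) 4 = -16$)
$U W{\left(0 \right)} w = \frac{1}{7} \left(- \frac{15}{4}\right) \left(-16\right) = \left(- \frac{15}{28}\right) \left(-16\right) = \frac{60}{7}$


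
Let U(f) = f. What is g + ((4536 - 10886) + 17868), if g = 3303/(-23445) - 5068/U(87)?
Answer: 2597147861/226635 ≈ 11460.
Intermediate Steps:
g = -13234069/226635 (g = 3303/(-23445) - 5068/87 = 3303*(-1/23445) - 5068*1/87 = -367/2605 - 5068/87 = -13234069/226635 ≈ -58.394)
g + ((4536 - 10886) + 17868) = -13234069/226635 + ((4536 - 10886) + 17868) = -13234069/226635 + (-6350 + 17868) = -13234069/226635 + 11518 = 2597147861/226635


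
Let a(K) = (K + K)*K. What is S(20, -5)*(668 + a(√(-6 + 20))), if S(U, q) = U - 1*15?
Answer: 3480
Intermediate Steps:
S(U, q) = -15 + U (S(U, q) = U - 15 = -15 + U)
a(K) = 2*K² (a(K) = (2*K)*K = 2*K²)
S(20, -5)*(668 + a(√(-6 + 20))) = (-15 + 20)*(668 + 2*(√(-6 + 20))²) = 5*(668 + 2*(√14)²) = 5*(668 + 2*14) = 5*(668 + 28) = 5*696 = 3480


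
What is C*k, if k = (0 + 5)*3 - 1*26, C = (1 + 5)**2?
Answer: -396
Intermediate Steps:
C = 36 (C = 6**2 = 36)
k = -11 (k = 5*3 - 26 = 15 - 26 = -11)
C*k = 36*(-11) = -396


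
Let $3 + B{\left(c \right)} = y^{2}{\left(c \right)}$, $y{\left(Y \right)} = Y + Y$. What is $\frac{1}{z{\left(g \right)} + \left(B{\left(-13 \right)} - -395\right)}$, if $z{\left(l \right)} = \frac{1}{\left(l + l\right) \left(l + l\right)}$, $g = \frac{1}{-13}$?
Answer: $\frac{4}{4441} \approx 0.0009007$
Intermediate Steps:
$y{\left(Y \right)} = 2 Y$
$g = - \frac{1}{13} \approx -0.076923$
$B{\left(c \right)} = -3 + 4 c^{2}$ ($B{\left(c \right)} = -3 + \left(2 c\right)^{2} = -3 + 4 c^{2}$)
$z{\left(l \right)} = \frac{1}{4 l^{2}}$ ($z{\left(l \right)} = \frac{1}{2 l 2 l} = \frac{1}{4 l^{2}}$)
$\frac{1}{z{\left(g \right)} + \left(B{\left(-13 \right)} - -395\right)} = \frac{1}{\frac{1}{4 \cdot \frac{1}{169}} - \left(-392 - 676\right)} = \frac{1}{\frac{1}{4} \cdot 169 + \left(\left(-3 + 4 \cdot 169\right) + 395\right)} = \frac{1}{\frac{169}{4} + \left(\left(-3 + 676\right) + 395\right)} = \frac{1}{\frac{169}{4} + \left(673 + 395\right)} = \frac{1}{\frac{169}{4} + 1068} = \frac{1}{\frac{4441}{4}} = \frac{4}{4441}$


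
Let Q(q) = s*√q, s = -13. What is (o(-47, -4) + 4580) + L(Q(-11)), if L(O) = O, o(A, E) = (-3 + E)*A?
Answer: 4909 - 13*I*√11 ≈ 4909.0 - 43.116*I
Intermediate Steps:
o(A, E) = A*(-3 + E)
Q(q) = -13*√q
(o(-47, -4) + 4580) + L(Q(-11)) = (-47*(-3 - 4) + 4580) - 13*I*√11 = (-47*(-7) + 4580) - 13*I*√11 = (329 + 4580) - 13*I*√11 = 4909 - 13*I*√11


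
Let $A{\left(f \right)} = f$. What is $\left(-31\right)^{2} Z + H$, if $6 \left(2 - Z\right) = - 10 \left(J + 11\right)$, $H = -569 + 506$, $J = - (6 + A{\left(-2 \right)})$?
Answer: $\frac{39212}{3} \approx 13071.0$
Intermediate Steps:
$J = -4$ ($J = - (6 - 2) = \left(-1\right) 4 = -4$)
$H = -63$
$Z = \frac{41}{3}$ ($Z = 2 - \frac{\left(-10\right) \left(-4 + 11\right)}{6} = 2 - \frac{\left(-10\right) 7}{6} = 2 - - \frac{35}{3} = 2 + \frac{35}{3} = \frac{41}{3} \approx 13.667$)
$\left(-31\right)^{2} Z + H = \left(-31\right)^{2} \cdot \frac{41}{3} - 63 = 961 \cdot \frac{41}{3} - 63 = \frac{39401}{3} - 63 = \frac{39212}{3}$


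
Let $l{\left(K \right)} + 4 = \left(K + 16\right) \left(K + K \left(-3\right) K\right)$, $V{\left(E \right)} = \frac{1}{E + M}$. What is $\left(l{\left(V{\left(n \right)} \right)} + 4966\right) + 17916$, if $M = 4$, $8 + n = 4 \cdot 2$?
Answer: $\frac{1464257}{64} \approx 22879.0$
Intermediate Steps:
$n = 0$ ($n = -8 + 4 \cdot 2 = -8 + 8 = 0$)
$V{\left(E \right)} = \frac{1}{4 + E}$ ($V{\left(E \right)} = \frac{1}{E + 4} = \frac{1}{4 + E}$)
$l{\left(K \right)} = -4 + \left(16 + K\right) \left(K - 3 K^{2}\right)$ ($l{\left(K \right)} = -4 + \left(K + 16\right) \left(K + K \left(-3\right) K\right) = -4 + \left(16 + K\right) \left(K + - 3 K K\right) = -4 + \left(16 + K\right) \left(K - 3 K^{2}\right)$)
$\left(l{\left(V{\left(n \right)} \right)} + 4966\right) + 17916 = \left(\left(-4 - 47 \left(\frac{1}{4 + 0}\right)^{2} - 3 \left(\frac{1}{4 + 0}\right)^{3} + \frac{16}{4 + 0}\right) + 4966\right) + 17916 = \left(\left(-4 - 47 \left(\frac{1}{4}\right)^{2} - 3 \left(\frac{1}{4}\right)^{3} + \frac{16}{4}\right) + 4966\right) + 17916 = \left(\left(-4 - \frac{47}{16} - \frac{3}{64} + 16 \cdot \frac{1}{4}\right) + 4966\right) + 17916 = \left(\left(-4 - \frac{47}{16} - \frac{3}{64} + 4\right) + 4966\right) + 17916 = \left(- \frac{191}{64} + 4966\right) + 17916 = \frac{317633}{64} + 17916 = \frac{1464257}{64}$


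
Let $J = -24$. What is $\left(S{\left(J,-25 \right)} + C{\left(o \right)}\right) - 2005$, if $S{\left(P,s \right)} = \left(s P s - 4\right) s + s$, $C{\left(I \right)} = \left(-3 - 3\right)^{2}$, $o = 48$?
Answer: $373106$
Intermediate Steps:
$C{\left(I \right)} = 36$ ($C{\left(I \right)} = \left(-6\right)^{2} = 36$)
$S{\left(P,s \right)} = s + s \left(-4 + P s^{2}\right)$ ($S{\left(P,s \right)} = \left(P s s - 4\right) s + s = \left(P s^{2} - 4\right) s + s = \left(-4 + P s^{2}\right) s + s = s \left(-4 + P s^{2}\right) + s = s + s \left(-4 + P s^{2}\right)$)
$\left(S{\left(J,-25 \right)} + C{\left(o \right)}\right) - 2005 = \left(- 25 \left(-3 - 24 \left(-25\right)^{2}\right) + 36\right) - 2005 = \left(- 25 \left(-3 - 15000\right) + 36\right) - 2005 = \left(\left(-25\right) \left(-15003\right) + 36\right) - 2005 = \left(375075 + 36\right) - 2005 = 375111 - 2005 = 373106$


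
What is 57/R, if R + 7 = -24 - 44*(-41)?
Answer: 19/591 ≈ 0.032149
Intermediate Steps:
R = 1773 (R = -7 + (-24 - 44*(-41)) = -7 + (-24 + 1804) = -7 + 1780 = 1773)
57/R = 57/1773 = 57*(1/1773) = 19/591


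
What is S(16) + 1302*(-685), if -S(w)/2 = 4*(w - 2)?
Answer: -891982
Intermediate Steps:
S(w) = 16 - 8*w (S(w) = -8*(w - 2) = -8*(-2 + w) = -2*(-8 + 4*w) = 16 - 8*w)
S(16) + 1302*(-685) = (16 - 8*16) + 1302*(-685) = (16 - 128) - 891870 = -112 - 891870 = -891982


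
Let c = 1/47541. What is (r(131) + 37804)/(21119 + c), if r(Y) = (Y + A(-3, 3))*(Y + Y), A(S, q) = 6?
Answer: 1751838309/502009190 ≈ 3.4897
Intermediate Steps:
c = 1/47541 ≈ 2.1034e-5
r(Y) = 2*Y*(6 + Y) (r(Y) = (Y + 6)*(Y + Y) = (6 + Y)*(2*Y) = 2*Y*(6 + Y))
(r(131) + 37804)/(21119 + c) = (2*131*(6 + 131) + 37804)/(21119 + 1/47541) = (2*131*137 + 37804)/(1004018380/47541) = (35894 + 37804)*(47541/1004018380) = 73698*(47541/1004018380) = 1751838309/502009190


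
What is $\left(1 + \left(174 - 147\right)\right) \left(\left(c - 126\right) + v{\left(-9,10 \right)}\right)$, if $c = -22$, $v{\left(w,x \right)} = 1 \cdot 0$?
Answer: $-4144$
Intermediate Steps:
$v{\left(w,x \right)} = 0$
$\left(1 + \left(174 - 147\right)\right) \left(\left(c - 126\right) + v{\left(-9,10 \right)}\right) = \left(1 + \left(174 - 147\right)\right) \left(\left(-22 - 126\right) + 0\right) = \left(1 + \left(174 - 147\right)\right) \left(-148 + 0\right) = \left(1 + 27\right) \left(-148\right) = 28 \left(-148\right) = -4144$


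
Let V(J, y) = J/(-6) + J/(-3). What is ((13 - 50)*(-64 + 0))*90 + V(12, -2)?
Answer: 213114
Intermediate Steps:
V(J, y) = -J/2 (V(J, y) = J*(-1/6) + J*(-1/3) = -J/6 - J/3 = -J/2)
((13 - 50)*(-64 + 0))*90 + V(12, -2) = ((13 - 50)*(-64 + 0))*90 - 1/2*12 = -37*(-64)*90 - 6 = 2368*90 - 6 = 213120 - 6 = 213114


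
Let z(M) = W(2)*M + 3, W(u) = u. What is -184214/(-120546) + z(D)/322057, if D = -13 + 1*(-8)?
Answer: 29661353452/19411341561 ≈ 1.5280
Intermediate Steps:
D = -21 (D = -13 - 8 = -21)
z(M) = 3 + 2*M (z(M) = 2*M + 3 = 3 + 2*M)
-184214/(-120546) + z(D)/322057 = -184214/(-120546) + (3 + 2*(-21))/322057 = -184214*(-1/120546) + (3 - 42)*(1/322057) = 92107/60273 - 39*1/322057 = 92107/60273 - 39/322057 = 29661353452/19411341561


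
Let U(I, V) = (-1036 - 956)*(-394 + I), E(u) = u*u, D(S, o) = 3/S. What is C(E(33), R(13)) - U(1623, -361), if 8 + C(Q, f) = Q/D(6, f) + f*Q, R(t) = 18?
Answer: 2469940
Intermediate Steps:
E(u) = u²
C(Q, f) = -8 + 2*Q + Q*f (C(Q, f) = -8 + (Q/((3/6)) + f*Q) = -8 + (Q/((3*(⅙))) + Q*f) = -8 + (Q/(½) + Q*f) = -8 + (Q*2 + Q*f) = -8 + (2*Q + Q*f) = -8 + 2*Q + Q*f)
U(I, V) = 784848 - 1992*I (U(I, V) = -1992*(-394 + I) = 784848 - 1992*I)
C(E(33), R(13)) - U(1623, -361) = (-8 + 2*33² + 33²*18) - (784848 - 1992*1623) = (-8 + 2*1089 + 1089*18) - (784848 - 3233016) = (-8 + 2178 + 19602) - 1*(-2448168) = 21772 + 2448168 = 2469940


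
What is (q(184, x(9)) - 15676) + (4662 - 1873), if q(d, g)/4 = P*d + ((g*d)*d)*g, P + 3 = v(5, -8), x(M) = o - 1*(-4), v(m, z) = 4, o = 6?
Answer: 13530249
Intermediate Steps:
x(M) = 10 (x(M) = 6 - 1*(-4) = 6 + 4 = 10)
P = 1 (P = -3 + 4 = 1)
q(d, g) = 4*d + 4*d²*g² (q(d, g) = 4*(1*d + ((g*d)*d)*g) = 4*(d + ((d*g)*d)*g) = 4*(d + (g*d²)*g) = 4*(d + d²*g²) = 4*d + 4*d²*g²)
(q(184, x(9)) - 15676) + (4662 - 1873) = (4*184*(1 + 184*10²) - 15676) + (4662 - 1873) = (4*184*(1 + 184*100) - 15676) + 2789 = (4*184*(1 + 18400) - 15676) + 2789 = (4*184*18401 - 15676) + 2789 = (13543136 - 15676) + 2789 = 13527460 + 2789 = 13530249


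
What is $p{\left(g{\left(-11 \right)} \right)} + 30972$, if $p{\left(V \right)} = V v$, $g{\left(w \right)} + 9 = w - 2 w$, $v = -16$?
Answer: $30940$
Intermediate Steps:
$g{\left(w \right)} = -9 - w$ ($g{\left(w \right)} = -9 + \left(w - 2 w\right) = -9 - w$)
$p{\left(V \right)} = - 16 V$ ($p{\left(V \right)} = V \left(-16\right) = - 16 V$)
$p{\left(g{\left(-11 \right)} \right)} + 30972 = - 16 \left(-9 - -11\right) + 30972 = - 16 \left(-9 + 11\right) + 30972 = \left(-16\right) 2 + 30972 = -32 + 30972 = 30940$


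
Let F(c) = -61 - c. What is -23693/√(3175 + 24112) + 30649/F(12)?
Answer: -30649/73 - 23693*√27287/27287 ≈ -563.28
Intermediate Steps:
-23693/√(3175 + 24112) + 30649/F(12) = -23693/√(3175 + 24112) + 30649/(-61 - 1*12) = -23693*√27287/27287 + 30649/(-61 - 12) = -23693*√27287/27287 + 30649/(-73) = -23693*√27287/27287 + 30649*(-1/73) = -23693*√27287/27287 - 30649/73 = -30649/73 - 23693*√27287/27287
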